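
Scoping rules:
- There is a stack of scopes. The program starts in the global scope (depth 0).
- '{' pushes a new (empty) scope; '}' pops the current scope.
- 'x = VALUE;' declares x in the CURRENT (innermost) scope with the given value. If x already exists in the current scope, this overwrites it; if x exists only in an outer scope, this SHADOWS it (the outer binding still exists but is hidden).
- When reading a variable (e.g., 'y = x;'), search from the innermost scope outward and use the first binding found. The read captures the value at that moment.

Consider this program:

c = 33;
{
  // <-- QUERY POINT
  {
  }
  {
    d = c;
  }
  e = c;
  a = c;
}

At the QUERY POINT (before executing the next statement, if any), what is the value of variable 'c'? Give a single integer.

Step 1: declare c=33 at depth 0
Step 2: enter scope (depth=1)
Visible at query point: c=33

Answer: 33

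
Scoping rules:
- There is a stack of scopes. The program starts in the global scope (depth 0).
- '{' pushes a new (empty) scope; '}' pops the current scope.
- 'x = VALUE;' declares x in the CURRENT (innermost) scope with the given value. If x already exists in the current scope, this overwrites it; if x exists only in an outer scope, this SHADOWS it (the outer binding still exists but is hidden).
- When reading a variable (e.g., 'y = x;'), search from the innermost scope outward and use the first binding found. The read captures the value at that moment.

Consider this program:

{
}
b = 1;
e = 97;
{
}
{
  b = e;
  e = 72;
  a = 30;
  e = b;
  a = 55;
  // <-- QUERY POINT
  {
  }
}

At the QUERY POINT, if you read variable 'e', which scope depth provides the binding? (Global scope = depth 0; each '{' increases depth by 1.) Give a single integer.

Step 1: enter scope (depth=1)
Step 2: exit scope (depth=0)
Step 3: declare b=1 at depth 0
Step 4: declare e=97 at depth 0
Step 5: enter scope (depth=1)
Step 6: exit scope (depth=0)
Step 7: enter scope (depth=1)
Step 8: declare b=(read e)=97 at depth 1
Step 9: declare e=72 at depth 1
Step 10: declare a=30 at depth 1
Step 11: declare e=(read b)=97 at depth 1
Step 12: declare a=55 at depth 1
Visible at query point: a=55 b=97 e=97

Answer: 1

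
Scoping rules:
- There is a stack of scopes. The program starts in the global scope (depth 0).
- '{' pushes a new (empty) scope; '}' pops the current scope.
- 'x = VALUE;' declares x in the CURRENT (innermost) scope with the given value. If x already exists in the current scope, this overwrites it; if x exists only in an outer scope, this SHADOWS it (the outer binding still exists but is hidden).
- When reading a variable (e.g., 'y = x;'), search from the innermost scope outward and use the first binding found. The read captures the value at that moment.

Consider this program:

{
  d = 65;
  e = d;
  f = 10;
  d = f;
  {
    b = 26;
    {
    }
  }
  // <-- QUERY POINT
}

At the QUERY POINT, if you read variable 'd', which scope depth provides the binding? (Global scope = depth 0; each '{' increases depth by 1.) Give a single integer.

Step 1: enter scope (depth=1)
Step 2: declare d=65 at depth 1
Step 3: declare e=(read d)=65 at depth 1
Step 4: declare f=10 at depth 1
Step 5: declare d=(read f)=10 at depth 1
Step 6: enter scope (depth=2)
Step 7: declare b=26 at depth 2
Step 8: enter scope (depth=3)
Step 9: exit scope (depth=2)
Step 10: exit scope (depth=1)
Visible at query point: d=10 e=65 f=10

Answer: 1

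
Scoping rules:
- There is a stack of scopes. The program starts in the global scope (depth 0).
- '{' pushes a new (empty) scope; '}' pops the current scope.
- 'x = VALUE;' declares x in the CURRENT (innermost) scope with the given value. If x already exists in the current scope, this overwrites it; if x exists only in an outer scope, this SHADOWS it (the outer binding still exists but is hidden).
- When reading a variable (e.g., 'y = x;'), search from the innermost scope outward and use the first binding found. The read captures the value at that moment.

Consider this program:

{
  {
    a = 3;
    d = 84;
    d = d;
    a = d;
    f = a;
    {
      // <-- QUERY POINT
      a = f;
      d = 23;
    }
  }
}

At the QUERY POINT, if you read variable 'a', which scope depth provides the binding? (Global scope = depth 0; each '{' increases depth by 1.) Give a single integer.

Answer: 2

Derivation:
Step 1: enter scope (depth=1)
Step 2: enter scope (depth=2)
Step 3: declare a=3 at depth 2
Step 4: declare d=84 at depth 2
Step 5: declare d=(read d)=84 at depth 2
Step 6: declare a=(read d)=84 at depth 2
Step 7: declare f=(read a)=84 at depth 2
Step 8: enter scope (depth=3)
Visible at query point: a=84 d=84 f=84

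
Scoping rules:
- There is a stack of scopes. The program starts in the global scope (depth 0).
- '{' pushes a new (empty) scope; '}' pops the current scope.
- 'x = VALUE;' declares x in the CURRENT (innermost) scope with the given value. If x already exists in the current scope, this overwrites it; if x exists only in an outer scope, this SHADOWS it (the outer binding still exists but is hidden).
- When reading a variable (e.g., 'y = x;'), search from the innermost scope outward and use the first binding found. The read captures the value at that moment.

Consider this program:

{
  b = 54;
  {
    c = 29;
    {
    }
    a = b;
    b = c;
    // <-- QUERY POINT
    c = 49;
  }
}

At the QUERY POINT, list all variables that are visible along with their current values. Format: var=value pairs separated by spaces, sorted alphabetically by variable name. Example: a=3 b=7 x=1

Answer: a=54 b=29 c=29

Derivation:
Step 1: enter scope (depth=1)
Step 2: declare b=54 at depth 1
Step 3: enter scope (depth=2)
Step 4: declare c=29 at depth 2
Step 5: enter scope (depth=3)
Step 6: exit scope (depth=2)
Step 7: declare a=(read b)=54 at depth 2
Step 8: declare b=(read c)=29 at depth 2
Visible at query point: a=54 b=29 c=29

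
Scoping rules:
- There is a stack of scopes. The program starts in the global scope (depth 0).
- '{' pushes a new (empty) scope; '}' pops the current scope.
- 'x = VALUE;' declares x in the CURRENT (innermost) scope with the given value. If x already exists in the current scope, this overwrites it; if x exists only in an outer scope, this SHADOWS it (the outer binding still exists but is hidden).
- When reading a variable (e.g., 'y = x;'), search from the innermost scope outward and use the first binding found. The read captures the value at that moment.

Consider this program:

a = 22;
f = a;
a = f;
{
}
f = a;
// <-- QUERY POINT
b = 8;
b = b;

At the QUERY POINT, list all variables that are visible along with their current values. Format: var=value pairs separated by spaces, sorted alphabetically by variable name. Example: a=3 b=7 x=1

Step 1: declare a=22 at depth 0
Step 2: declare f=(read a)=22 at depth 0
Step 3: declare a=(read f)=22 at depth 0
Step 4: enter scope (depth=1)
Step 5: exit scope (depth=0)
Step 6: declare f=(read a)=22 at depth 0
Visible at query point: a=22 f=22

Answer: a=22 f=22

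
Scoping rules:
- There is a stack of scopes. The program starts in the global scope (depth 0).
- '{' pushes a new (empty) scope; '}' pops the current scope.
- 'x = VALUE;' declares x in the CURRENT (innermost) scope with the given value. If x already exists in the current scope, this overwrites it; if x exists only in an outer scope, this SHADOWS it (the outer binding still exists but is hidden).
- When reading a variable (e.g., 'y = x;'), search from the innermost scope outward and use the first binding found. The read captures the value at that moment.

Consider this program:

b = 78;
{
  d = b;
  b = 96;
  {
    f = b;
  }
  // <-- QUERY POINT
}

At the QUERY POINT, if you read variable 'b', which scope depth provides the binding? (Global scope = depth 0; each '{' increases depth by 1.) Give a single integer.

Answer: 1

Derivation:
Step 1: declare b=78 at depth 0
Step 2: enter scope (depth=1)
Step 3: declare d=(read b)=78 at depth 1
Step 4: declare b=96 at depth 1
Step 5: enter scope (depth=2)
Step 6: declare f=(read b)=96 at depth 2
Step 7: exit scope (depth=1)
Visible at query point: b=96 d=78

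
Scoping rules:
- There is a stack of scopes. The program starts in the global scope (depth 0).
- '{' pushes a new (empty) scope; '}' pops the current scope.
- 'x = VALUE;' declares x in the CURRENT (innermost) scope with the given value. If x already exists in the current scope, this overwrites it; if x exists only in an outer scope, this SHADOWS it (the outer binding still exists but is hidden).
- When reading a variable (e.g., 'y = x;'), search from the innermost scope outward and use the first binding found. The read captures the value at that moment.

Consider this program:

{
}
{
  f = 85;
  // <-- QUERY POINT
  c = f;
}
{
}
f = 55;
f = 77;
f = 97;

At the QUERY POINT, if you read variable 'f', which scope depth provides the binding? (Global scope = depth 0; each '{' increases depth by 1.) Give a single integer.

Step 1: enter scope (depth=1)
Step 2: exit scope (depth=0)
Step 3: enter scope (depth=1)
Step 4: declare f=85 at depth 1
Visible at query point: f=85

Answer: 1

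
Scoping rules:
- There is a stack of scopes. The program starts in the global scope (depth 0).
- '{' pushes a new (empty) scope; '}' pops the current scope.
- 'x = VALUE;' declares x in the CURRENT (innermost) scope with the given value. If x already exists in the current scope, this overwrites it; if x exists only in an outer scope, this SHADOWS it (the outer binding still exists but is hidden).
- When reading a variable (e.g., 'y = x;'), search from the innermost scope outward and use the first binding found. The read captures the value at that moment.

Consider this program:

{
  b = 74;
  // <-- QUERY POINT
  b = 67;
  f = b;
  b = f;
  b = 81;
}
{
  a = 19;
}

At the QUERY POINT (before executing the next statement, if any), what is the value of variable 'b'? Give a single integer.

Step 1: enter scope (depth=1)
Step 2: declare b=74 at depth 1
Visible at query point: b=74

Answer: 74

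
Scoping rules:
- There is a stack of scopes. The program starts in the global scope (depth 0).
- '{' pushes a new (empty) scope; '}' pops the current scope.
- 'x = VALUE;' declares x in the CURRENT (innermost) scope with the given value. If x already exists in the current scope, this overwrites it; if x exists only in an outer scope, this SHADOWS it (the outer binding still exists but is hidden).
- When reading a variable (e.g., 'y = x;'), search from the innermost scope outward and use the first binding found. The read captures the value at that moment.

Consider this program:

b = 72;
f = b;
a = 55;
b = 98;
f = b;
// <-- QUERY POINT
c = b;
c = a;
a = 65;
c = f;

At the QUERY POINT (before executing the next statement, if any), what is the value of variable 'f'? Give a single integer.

Answer: 98

Derivation:
Step 1: declare b=72 at depth 0
Step 2: declare f=(read b)=72 at depth 0
Step 3: declare a=55 at depth 0
Step 4: declare b=98 at depth 0
Step 5: declare f=(read b)=98 at depth 0
Visible at query point: a=55 b=98 f=98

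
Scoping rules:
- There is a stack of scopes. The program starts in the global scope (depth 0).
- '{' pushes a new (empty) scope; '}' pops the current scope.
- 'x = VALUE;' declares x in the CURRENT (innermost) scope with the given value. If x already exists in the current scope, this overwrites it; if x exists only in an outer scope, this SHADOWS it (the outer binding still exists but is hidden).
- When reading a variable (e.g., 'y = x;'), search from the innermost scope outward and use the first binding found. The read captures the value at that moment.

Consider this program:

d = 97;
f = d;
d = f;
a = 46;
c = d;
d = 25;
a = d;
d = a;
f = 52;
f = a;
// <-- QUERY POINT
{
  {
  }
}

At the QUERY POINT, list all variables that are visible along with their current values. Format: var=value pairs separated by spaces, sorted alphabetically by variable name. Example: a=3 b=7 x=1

Answer: a=25 c=97 d=25 f=25

Derivation:
Step 1: declare d=97 at depth 0
Step 2: declare f=(read d)=97 at depth 0
Step 3: declare d=(read f)=97 at depth 0
Step 4: declare a=46 at depth 0
Step 5: declare c=(read d)=97 at depth 0
Step 6: declare d=25 at depth 0
Step 7: declare a=(read d)=25 at depth 0
Step 8: declare d=(read a)=25 at depth 0
Step 9: declare f=52 at depth 0
Step 10: declare f=(read a)=25 at depth 0
Visible at query point: a=25 c=97 d=25 f=25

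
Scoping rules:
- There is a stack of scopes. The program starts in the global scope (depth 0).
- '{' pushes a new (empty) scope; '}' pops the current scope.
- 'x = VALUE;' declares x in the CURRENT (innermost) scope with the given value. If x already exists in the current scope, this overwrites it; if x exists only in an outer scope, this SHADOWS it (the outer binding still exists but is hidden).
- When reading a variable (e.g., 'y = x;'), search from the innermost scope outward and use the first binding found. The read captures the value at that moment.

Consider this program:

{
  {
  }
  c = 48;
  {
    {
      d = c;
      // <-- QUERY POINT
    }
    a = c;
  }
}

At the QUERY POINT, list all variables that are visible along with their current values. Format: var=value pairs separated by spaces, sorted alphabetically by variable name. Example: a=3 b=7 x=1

Step 1: enter scope (depth=1)
Step 2: enter scope (depth=2)
Step 3: exit scope (depth=1)
Step 4: declare c=48 at depth 1
Step 5: enter scope (depth=2)
Step 6: enter scope (depth=3)
Step 7: declare d=(read c)=48 at depth 3
Visible at query point: c=48 d=48

Answer: c=48 d=48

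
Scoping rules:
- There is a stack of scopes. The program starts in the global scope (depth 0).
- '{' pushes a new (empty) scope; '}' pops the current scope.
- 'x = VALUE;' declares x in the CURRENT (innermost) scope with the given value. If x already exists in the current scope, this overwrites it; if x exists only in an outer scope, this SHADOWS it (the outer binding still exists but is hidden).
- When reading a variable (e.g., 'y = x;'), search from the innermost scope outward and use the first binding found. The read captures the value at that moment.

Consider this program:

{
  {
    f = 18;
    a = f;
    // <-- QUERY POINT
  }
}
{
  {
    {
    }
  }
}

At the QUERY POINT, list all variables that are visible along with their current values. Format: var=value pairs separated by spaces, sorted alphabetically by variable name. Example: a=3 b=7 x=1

Answer: a=18 f=18

Derivation:
Step 1: enter scope (depth=1)
Step 2: enter scope (depth=2)
Step 3: declare f=18 at depth 2
Step 4: declare a=(read f)=18 at depth 2
Visible at query point: a=18 f=18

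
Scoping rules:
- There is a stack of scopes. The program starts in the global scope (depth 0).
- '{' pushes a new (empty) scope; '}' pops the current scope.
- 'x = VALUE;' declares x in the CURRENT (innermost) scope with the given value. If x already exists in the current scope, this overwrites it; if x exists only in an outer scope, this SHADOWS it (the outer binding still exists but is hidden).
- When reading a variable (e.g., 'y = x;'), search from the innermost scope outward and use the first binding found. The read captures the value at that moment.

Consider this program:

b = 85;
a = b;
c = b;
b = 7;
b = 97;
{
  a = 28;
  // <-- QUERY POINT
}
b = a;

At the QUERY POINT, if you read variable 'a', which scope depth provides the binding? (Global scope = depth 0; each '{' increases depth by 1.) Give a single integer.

Answer: 1

Derivation:
Step 1: declare b=85 at depth 0
Step 2: declare a=(read b)=85 at depth 0
Step 3: declare c=(read b)=85 at depth 0
Step 4: declare b=7 at depth 0
Step 5: declare b=97 at depth 0
Step 6: enter scope (depth=1)
Step 7: declare a=28 at depth 1
Visible at query point: a=28 b=97 c=85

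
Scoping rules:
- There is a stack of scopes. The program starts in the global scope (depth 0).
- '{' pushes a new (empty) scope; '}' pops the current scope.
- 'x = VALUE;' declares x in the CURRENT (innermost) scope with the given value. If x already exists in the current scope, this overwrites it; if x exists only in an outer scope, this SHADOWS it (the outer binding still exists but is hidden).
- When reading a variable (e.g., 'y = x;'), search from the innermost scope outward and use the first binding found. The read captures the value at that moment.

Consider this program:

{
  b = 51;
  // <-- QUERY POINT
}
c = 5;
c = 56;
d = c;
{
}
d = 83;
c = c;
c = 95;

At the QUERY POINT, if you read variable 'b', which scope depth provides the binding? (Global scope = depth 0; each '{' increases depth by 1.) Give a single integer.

Step 1: enter scope (depth=1)
Step 2: declare b=51 at depth 1
Visible at query point: b=51

Answer: 1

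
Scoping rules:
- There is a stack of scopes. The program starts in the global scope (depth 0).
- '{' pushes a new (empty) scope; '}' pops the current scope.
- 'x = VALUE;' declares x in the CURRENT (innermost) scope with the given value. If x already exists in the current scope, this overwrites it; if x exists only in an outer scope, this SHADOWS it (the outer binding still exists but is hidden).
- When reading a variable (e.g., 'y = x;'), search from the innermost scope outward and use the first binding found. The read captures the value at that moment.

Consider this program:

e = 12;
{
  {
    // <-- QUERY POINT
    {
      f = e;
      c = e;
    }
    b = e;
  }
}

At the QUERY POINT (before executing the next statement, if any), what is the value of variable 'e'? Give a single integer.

Step 1: declare e=12 at depth 0
Step 2: enter scope (depth=1)
Step 3: enter scope (depth=2)
Visible at query point: e=12

Answer: 12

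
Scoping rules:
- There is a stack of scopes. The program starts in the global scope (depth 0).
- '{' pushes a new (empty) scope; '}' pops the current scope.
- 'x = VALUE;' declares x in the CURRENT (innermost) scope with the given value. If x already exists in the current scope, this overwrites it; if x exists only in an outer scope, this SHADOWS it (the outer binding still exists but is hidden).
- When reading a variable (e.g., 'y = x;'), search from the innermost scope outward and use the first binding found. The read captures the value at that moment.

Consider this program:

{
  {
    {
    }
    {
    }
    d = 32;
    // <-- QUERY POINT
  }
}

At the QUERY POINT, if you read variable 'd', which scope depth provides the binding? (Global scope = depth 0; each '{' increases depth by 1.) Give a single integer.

Answer: 2

Derivation:
Step 1: enter scope (depth=1)
Step 2: enter scope (depth=2)
Step 3: enter scope (depth=3)
Step 4: exit scope (depth=2)
Step 5: enter scope (depth=3)
Step 6: exit scope (depth=2)
Step 7: declare d=32 at depth 2
Visible at query point: d=32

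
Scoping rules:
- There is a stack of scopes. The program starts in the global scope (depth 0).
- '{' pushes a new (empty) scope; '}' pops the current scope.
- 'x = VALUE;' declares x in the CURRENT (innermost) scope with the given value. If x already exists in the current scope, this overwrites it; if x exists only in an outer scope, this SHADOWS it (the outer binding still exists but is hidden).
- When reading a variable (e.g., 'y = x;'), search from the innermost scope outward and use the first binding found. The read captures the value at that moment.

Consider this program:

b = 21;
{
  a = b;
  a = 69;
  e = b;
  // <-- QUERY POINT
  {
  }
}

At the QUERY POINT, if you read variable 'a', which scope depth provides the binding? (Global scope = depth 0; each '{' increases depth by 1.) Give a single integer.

Step 1: declare b=21 at depth 0
Step 2: enter scope (depth=1)
Step 3: declare a=(read b)=21 at depth 1
Step 4: declare a=69 at depth 1
Step 5: declare e=(read b)=21 at depth 1
Visible at query point: a=69 b=21 e=21

Answer: 1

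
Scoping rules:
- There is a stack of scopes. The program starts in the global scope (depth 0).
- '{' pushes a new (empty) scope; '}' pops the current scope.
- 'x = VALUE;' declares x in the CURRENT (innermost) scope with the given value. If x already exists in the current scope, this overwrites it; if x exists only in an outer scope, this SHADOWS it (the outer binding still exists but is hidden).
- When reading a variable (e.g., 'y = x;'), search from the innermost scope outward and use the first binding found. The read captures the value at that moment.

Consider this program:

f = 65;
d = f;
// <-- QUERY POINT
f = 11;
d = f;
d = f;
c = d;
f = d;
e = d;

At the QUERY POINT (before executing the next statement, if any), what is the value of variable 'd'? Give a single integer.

Answer: 65

Derivation:
Step 1: declare f=65 at depth 0
Step 2: declare d=(read f)=65 at depth 0
Visible at query point: d=65 f=65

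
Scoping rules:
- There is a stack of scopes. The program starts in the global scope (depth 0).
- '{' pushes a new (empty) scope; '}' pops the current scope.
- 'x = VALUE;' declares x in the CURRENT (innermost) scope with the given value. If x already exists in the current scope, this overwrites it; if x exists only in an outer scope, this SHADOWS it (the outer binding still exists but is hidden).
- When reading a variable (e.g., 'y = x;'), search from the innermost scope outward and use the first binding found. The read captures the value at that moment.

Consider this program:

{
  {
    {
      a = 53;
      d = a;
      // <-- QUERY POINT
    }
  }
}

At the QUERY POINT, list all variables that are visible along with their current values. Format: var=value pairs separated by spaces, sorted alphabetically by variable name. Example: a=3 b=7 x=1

Answer: a=53 d=53

Derivation:
Step 1: enter scope (depth=1)
Step 2: enter scope (depth=2)
Step 3: enter scope (depth=3)
Step 4: declare a=53 at depth 3
Step 5: declare d=(read a)=53 at depth 3
Visible at query point: a=53 d=53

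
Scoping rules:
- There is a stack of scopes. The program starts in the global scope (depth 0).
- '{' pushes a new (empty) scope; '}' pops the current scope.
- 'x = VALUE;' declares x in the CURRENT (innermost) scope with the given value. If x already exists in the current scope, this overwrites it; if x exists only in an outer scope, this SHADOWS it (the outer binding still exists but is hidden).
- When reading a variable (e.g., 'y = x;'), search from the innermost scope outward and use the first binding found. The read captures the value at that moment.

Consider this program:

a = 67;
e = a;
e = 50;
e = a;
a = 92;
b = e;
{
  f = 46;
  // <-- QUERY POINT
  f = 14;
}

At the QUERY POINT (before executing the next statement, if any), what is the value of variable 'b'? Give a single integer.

Answer: 67

Derivation:
Step 1: declare a=67 at depth 0
Step 2: declare e=(read a)=67 at depth 0
Step 3: declare e=50 at depth 0
Step 4: declare e=(read a)=67 at depth 0
Step 5: declare a=92 at depth 0
Step 6: declare b=(read e)=67 at depth 0
Step 7: enter scope (depth=1)
Step 8: declare f=46 at depth 1
Visible at query point: a=92 b=67 e=67 f=46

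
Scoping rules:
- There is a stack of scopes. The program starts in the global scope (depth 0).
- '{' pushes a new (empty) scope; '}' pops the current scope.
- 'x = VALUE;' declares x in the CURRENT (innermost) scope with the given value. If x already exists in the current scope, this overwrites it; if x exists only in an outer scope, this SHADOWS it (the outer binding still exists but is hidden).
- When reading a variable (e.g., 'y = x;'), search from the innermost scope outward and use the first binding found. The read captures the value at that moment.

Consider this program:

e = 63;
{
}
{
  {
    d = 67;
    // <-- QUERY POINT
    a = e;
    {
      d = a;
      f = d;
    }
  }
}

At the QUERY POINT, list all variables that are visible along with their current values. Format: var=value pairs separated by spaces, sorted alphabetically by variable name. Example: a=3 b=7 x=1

Answer: d=67 e=63

Derivation:
Step 1: declare e=63 at depth 0
Step 2: enter scope (depth=1)
Step 3: exit scope (depth=0)
Step 4: enter scope (depth=1)
Step 5: enter scope (depth=2)
Step 6: declare d=67 at depth 2
Visible at query point: d=67 e=63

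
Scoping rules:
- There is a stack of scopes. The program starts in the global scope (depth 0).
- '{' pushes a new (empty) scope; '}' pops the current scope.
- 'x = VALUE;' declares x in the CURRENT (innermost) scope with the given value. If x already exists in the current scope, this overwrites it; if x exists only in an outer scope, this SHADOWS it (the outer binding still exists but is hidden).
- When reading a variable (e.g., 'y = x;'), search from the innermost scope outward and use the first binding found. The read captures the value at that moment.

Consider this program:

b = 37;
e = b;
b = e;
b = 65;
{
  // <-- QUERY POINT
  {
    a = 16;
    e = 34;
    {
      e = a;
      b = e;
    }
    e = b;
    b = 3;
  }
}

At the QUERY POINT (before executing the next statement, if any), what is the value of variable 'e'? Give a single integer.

Step 1: declare b=37 at depth 0
Step 2: declare e=(read b)=37 at depth 0
Step 3: declare b=(read e)=37 at depth 0
Step 4: declare b=65 at depth 0
Step 5: enter scope (depth=1)
Visible at query point: b=65 e=37

Answer: 37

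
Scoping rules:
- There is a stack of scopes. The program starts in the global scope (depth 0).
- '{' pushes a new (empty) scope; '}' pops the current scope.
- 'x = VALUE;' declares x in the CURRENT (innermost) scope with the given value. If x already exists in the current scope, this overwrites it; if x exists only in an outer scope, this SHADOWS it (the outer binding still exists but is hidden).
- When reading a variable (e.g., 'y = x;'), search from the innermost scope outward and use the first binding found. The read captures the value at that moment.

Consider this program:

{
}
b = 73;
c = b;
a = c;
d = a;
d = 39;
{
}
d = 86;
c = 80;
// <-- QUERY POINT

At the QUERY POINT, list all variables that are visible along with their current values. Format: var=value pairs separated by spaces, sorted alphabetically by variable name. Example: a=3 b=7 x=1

Answer: a=73 b=73 c=80 d=86

Derivation:
Step 1: enter scope (depth=1)
Step 2: exit scope (depth=0)
Step 3: declare b=73 at depth 0
Step 4: declare c=(read b)=73 at depth 0
Step 5: declare a=(read c)=73 at depth 0
Step 6: declare d=(read a)=73 at depth 0
Step 7: declare d=39 at depth 0
Step 8: enter scope (depth=1)
Step 9: exit scope (depth=0)
Step 10: declare d=86 at depth 0
Step 11: declare c=80 at depth 0
Visible at query point: a=73 b=73 c=80 d=86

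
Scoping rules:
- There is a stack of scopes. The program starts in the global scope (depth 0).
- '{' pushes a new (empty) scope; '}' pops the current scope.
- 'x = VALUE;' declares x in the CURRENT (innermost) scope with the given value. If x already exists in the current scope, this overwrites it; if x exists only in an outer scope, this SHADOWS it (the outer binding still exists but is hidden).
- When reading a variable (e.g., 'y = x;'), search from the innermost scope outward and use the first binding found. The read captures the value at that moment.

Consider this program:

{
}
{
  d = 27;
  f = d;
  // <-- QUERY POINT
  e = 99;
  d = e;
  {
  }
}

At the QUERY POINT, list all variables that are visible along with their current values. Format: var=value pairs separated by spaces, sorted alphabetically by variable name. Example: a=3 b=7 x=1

Answer: d=27 f=27

Derivation:
Step 1: enter scope (depth=1)
Step 2: exit scope (depth=0)
Step 3: enter scope (depth=1)
Step 4: declare d=27 at depth 1
Step 5: declare f=(read d)=27 at depth 1
Visible at query point: d=27 f=27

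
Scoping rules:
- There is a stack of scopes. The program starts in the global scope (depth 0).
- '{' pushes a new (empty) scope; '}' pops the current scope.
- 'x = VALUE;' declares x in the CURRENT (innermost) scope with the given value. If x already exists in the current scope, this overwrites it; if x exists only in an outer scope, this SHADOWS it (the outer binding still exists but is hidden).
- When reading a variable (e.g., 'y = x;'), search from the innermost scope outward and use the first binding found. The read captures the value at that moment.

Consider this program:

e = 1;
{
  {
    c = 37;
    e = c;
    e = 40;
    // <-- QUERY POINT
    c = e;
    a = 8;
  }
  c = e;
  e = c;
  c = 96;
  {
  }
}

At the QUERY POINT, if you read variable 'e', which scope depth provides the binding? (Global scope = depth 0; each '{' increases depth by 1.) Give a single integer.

Answer: 2

Derivation:
Step 1: declare e=1 at depth 0
Step 2: enter scope (depth=1)
Step 3: enter scope (depth=2)
Step 4: declare c=37 at depth 2
Step 5: declare e=(read c)=37 at depth 2
Step 6: declare e=40 at depth 2
Visible at query point: c=37 e=40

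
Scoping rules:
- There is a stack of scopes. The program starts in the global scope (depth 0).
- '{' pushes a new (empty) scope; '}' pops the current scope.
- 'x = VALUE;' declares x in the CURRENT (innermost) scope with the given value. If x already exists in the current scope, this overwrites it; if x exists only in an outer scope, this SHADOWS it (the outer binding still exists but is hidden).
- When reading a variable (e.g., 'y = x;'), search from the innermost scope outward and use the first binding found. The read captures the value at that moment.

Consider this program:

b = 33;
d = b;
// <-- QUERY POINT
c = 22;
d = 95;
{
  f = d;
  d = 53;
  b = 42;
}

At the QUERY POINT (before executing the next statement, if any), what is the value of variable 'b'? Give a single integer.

Answer: 33

Derivation:
Step 1: declare b=33 at depth 0
Step 2: declare d=(read b)=33 at depth 0
Visible at query point: b=33 d=33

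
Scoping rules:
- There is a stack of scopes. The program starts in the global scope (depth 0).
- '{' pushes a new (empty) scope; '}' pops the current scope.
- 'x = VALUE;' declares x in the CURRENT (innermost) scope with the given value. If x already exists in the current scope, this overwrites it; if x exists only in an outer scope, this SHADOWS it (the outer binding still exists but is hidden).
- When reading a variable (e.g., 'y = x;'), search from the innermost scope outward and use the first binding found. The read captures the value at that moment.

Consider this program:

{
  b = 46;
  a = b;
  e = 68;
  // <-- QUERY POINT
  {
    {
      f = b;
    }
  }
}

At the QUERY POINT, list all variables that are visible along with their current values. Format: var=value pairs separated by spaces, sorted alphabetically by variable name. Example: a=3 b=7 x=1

Step 1: enter scope (depth=1)
Step 2: declare b=46 at depth 1
Step 3: declare a=(read b)=46 at depth 1
Step 4: declare e=68 at depth 1
Visible at query point: a=46 b=46 e=68

Answer: a=46 b=46 e=68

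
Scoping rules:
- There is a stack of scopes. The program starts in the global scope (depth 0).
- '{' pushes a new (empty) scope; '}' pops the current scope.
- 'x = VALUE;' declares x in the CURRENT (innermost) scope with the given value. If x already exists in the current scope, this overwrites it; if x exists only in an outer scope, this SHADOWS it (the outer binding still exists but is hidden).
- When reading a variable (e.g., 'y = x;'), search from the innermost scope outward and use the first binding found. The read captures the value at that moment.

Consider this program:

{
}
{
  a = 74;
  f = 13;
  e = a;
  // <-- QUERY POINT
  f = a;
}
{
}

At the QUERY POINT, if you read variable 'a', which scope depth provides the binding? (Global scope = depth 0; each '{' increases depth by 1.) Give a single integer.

Answer: 1

Derivation:
Step 1: enter scope (depth=1)
Step 2: exit scope (depth=0)
Step 3: enter scope (depth=1)
Step 4: declare a=74 at depth 1
Step 5: declare f=13 at depth 1
Step 6: declare e=(read a)=74 at depth 1
Visible at query point: a=74 e=74 f=13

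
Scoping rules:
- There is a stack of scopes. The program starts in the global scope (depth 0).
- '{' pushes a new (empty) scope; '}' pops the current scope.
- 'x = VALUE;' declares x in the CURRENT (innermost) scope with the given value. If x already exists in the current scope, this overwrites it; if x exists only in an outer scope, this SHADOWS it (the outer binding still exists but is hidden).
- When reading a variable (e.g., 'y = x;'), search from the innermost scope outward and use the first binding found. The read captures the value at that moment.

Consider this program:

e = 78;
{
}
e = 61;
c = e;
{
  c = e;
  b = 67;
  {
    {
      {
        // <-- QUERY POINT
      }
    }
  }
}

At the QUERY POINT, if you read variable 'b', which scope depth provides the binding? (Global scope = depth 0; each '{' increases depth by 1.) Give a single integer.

Answer: 1

Derivation:
Step 1: declare e=78 at depth 0
Step 2: enter scope (depth=1)
Step 3: exit scope (depth=0)
Step 4: declare e=61 at depth 0
Step 5: declare c=(read e)=61 at depth 0
Step 6: enter scope (depth=1)
Step 7: declare c=(read e)=61 at depth 1
Step 8: declare b=67 at depth 1
Step 9: enter scope (depth=2)
Step 10: enter scope (depth=3)
Step 11: enter scope (depth=4)
Visible at query point: b=67 c=61 e=61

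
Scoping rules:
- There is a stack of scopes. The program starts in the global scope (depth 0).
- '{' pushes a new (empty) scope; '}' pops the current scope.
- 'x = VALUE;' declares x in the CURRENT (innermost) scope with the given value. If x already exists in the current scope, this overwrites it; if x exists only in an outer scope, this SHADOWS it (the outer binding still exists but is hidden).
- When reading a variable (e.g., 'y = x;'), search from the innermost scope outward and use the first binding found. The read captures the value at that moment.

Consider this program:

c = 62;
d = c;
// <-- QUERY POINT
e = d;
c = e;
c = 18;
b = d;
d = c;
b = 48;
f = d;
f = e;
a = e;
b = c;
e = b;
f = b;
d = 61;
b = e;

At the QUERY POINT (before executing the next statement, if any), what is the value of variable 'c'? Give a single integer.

Step 1: declare c=62 at depth 0
Step 2: declare d=(read c)=62 at depth 0
Visible at query point: c=62 d=62

Answer: 62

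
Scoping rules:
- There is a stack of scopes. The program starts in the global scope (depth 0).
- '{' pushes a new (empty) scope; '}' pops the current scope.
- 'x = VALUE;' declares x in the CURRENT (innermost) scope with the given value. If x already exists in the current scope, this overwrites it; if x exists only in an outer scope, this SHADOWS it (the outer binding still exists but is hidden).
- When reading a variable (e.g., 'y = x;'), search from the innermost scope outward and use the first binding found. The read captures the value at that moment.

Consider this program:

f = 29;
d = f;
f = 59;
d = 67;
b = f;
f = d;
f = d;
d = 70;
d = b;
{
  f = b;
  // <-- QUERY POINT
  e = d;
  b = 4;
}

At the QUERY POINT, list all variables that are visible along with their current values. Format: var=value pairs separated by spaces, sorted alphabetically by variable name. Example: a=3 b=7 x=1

Step 1: declare f=29 at depth 0
Step 2: declare d=(read f)=29 at depth 0
Step 3: declare f=59 at depth 0
Step 4: declare d=67 at depth 0
Step 5: declare b=(read f)=59 at depth 0
Step 6: declare f=(read d)=67 at depth 0
Step 7: declare f=(read d)=67 at depth 0
Step 8: declare d=70 at depth 0
Step 9: declare d=(read b)=59 at depth 0
Step 10: enter scope (depth=1)
Step 11: declare f=(read b)=59 at depth 1
Visible at query point: b=59 d=59 f=59

Answer: b=59 d=59 f=59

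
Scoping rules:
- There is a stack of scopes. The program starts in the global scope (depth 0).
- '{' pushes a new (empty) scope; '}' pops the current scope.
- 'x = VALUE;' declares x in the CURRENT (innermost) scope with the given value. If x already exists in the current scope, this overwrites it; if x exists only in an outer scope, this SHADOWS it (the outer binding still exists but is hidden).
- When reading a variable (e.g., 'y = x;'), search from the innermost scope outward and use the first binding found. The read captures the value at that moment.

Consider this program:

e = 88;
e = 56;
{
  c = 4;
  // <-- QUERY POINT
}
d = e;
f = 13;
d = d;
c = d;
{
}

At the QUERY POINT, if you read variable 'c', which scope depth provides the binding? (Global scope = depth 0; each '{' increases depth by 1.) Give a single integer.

Answer: 1

Derivation:
Step 1: declare e=88 at depth 0
Step 2: declare e=56 at depth 0
Step 3: enter scope (depth=1)
Step 4: declare c=4 at depth 1
Visible at query point: c=4 e=56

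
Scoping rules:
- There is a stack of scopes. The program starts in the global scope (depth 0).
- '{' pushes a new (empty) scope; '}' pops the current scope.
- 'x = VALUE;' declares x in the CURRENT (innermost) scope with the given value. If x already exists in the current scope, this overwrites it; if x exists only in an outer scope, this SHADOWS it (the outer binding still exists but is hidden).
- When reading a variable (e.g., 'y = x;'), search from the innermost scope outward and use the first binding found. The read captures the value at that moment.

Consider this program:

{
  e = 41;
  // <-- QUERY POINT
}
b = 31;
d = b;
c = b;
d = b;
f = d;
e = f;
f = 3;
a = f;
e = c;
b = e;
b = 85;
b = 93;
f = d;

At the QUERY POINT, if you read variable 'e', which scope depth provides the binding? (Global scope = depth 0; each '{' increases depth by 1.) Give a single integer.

Answer: 1

Derivation:
Step 1: enter scope (depth=1)
Step 2: declare e=41 at depth 1
Visible at query point: e=41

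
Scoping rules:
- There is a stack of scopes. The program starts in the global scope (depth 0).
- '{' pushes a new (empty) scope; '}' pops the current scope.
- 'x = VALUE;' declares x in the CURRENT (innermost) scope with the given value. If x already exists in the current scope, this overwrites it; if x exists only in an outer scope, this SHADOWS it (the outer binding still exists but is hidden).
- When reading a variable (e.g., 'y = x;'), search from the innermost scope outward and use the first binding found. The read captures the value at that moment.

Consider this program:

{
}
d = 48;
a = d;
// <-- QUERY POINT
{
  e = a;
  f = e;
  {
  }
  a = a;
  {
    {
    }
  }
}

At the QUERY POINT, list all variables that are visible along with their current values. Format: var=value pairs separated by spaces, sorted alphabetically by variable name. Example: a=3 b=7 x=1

Step 1: enter scope (depth=1)
Step 2: exit scope (depth=0)
Step 3: declare d=48 at depth 0
Step 4: declare a=(read d)=48 at depth 0
Visible at query point: a=48 d=48

Answer: a=48 d=48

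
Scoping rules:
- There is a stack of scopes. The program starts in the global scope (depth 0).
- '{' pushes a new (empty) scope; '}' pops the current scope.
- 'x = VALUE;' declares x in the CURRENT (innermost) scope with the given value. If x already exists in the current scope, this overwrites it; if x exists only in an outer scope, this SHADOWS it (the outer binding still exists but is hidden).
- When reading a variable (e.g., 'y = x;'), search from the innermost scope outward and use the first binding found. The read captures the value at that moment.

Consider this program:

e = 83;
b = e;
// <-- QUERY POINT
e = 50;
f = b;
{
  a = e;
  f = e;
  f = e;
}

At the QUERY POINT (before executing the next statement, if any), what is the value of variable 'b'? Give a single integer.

Answer: 83

Derivation:
Step 1: declare e=83 at depth 0
Step 2: declare b=(read e)=83 at depth 0
Visible at query point: b=83 e=83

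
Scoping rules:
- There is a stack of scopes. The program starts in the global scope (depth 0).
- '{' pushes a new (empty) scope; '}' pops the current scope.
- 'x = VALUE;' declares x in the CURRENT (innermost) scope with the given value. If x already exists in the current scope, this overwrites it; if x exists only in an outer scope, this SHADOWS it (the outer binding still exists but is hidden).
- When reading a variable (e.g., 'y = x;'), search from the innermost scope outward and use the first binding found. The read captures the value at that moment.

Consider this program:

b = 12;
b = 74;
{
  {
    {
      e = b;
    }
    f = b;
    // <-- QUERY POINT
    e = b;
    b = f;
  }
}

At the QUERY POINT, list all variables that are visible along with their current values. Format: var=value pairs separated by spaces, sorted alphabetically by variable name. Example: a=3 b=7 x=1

Answer: b=74 f=74

Derivation:
Step 1: declare b=12 at depth 0
Step 2: declare b=74 at depth 0
Step 3: enter scope (depth=1)
Step 4: enter scope (depth=2)
Step 5: enter scope (depth=3)
Step 6: declare e=(read b)=74 at depth 3
Step 7: exit scope (depth=2)
Step 8: declare f=(read b)=74 at depth 2
Visible at query point: b=74 f=74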